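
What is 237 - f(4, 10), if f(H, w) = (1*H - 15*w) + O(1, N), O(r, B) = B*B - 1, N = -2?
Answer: 380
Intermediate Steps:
O(r, B) = -1 + B**2 (O(r, B) = B**2 - 1 = -1 + B**2)
f(H, w) = 3 + H - 15*w (f(H, w) = (1*H - 15*w) + (-1 + (-2)**2) = (H - 15*w) + (-1 + 4) = (H - 15*w) + 3 = 3 + H - 15*w)
237 - f(4, 10) = 237 - (3 + 4 - 15*10) = 237 - (3 + 4 - 150) = 237 - 1*(-143) = 237 + 143 = 380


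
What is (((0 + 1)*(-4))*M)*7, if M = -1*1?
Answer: 28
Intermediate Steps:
M = -1
(((0 + 1)*(-4))*M)*7 = (((0 + 1)*(-4))*(-1))*7 = ((1*(-4))*(-1))*7 = -4*(-1)*7 = 4*7 = 28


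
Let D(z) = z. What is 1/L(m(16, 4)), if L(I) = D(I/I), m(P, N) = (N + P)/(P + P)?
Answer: 1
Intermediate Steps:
m(P, N) = (N + P)/(2*P) (m(P, N) = (N + P)/((2*P)) = (N + P)*(1/(2*P)) = (N + P)/(2*P))
L(I) = 1 (L(I) = I/I = 1)
1/L(m(16, 4)) = 1/1 = 1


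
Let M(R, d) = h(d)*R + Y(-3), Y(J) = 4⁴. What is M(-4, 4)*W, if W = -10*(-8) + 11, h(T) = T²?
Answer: 17472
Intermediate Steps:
Y(J) = 256
M(R, d) = 256 + R*d² (M(R, d) = d²*R + 256 = R*d² + 256 = 256 + R*d²)
W = 91 (W = 80 + 11 = 91)
M(-4, 4)*W = (256 - 4*4²)*91 = (256 - 4*16)*91 = (256 - 64)*91 = 192*91 = 17472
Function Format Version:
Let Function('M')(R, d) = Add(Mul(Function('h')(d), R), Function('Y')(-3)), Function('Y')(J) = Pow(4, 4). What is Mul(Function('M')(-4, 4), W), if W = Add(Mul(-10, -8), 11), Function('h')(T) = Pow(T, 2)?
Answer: 17472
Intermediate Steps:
Function('Y')(J) = 256
Function('M')(R, d) = Add(256, Mul(R, Pow(d, 2))) (Function('M')(R, d) = Add(Mul(Pow(d, 2), R), 256) = Add(Mul(R, Pow(d, 2)), 256) = Add(256, Mul(R, Pow(d, 2))))
W = 91 (W = Add(80, 11) = 91)
Mul(Function('M')(-4, 4), W) = Mul(Add(256, Mul(-4, Pow(4, 2))), 91) = Mul(Add(256, Mul(-4, 16)), 91) = Mul(Add(256, -64), 91) = Mul(192, 91) = 17472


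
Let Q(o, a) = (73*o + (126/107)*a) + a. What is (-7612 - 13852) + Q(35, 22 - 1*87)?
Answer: -2038408/107 ≈ -19051.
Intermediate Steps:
Q(o, a) = 73*o + 233*a/107 (Q(o, a) = (73*o + (126*(1/107))*a) + a = (73*o + 126*a/107) + a = 73*o + 233*a/107)
(-7612 - 13852) + Q(35, 22 - 1*87) = (-7612 - 13852) + (73*35 + 233*(22 - 1*87)/107) = -21464 + (2555 + 233*(22 - 87)/107) = -21464 + (2555 + (233/107)*(-65)) = -21464 + (2555 - 15145/107) = -21464 + 258240/107 = -2038408/107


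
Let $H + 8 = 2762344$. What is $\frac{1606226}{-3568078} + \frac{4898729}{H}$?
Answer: $\frac{6521055634463}{4928115155104} \approx 1.3232$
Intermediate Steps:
$H = 2762336$ ($H = -8 + 2762344 = 2762336$)
$\frac{1606226}{-3568078} + \frac{4898729}{H} = \frac{1606226}{-3568078} + \frac{4898729}{2762336} = 1606226 \left(- \frac{1}{3568078}\right) + 4898729 \cdot \frac{1}{2762336} = - \frac{803113}{1784039} + \frac{4898729}{2762336} = \frac{6521055634463}{4928115155104}$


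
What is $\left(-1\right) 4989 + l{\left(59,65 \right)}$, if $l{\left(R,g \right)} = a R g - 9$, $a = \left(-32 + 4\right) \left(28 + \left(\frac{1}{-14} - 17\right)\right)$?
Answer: $-1178508$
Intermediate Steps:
$a = -306$ ($a = - 28 \left(28 - \frac{239}{14}\right) = \left(-28\right) \frac{153}{14} = -306$)
$l{\left(R,g \right)} = -9 - 306 R g$ ($l{\left(R,g \right)} = - 306 R g - 9 = -9 - 306 R g$)
$\left(-1\right) 4989 + l{\left(59,65 \right)} = \left(-1\right) 4989 - \left(9 + 18054 \cdot 65\right) = -4989 - 1173519 = -1178508$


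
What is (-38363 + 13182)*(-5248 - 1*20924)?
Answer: 659037132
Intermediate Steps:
(-38363 + 13182)*(-5248 - 1*20924) = -25181*(-5248 - 20924) = -25181*(-26172) = 659037132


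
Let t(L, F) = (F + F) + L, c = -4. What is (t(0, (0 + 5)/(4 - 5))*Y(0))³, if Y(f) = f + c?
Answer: 64000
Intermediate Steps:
Y(f) = -4 + f (Y(f) = f - 4 = -4 + f)
t(L, F) = L + 2*F (t(L, F) = 2*F + L = L + 2*F)
(t(0, (0 + 5)/(4 - 5))*Y(0))³ = ((0 + 2*((0 + 5)/(4 - 5)))*(-4 + 0))³ = ((0 + 2*(5/(-1)))*(-4))³ = ((0 + 2*(5*(-1)))*(-4))³ = ((0 + 2*(-5))*(-4))³ = ((0 - 10)*(-4))³ = (-10*(-4))³ = 40³ = 64000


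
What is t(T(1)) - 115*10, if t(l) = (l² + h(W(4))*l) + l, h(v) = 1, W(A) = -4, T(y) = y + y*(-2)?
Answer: -1151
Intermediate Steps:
T(y) = -y (T(y) = y - 2*y = -y)
t(l) = l² + 2*l (t(l) = (l² + 1*l) + l = (l² + l) + l = (l + l²) + l = l² + 2*l)
t(T(1)) - 115*10 = (-1*1)*(2 - 1*1) - 115*10 = -(2 - 1) - 1150 = -1*1 - 1150 = -1 - 1150 = -1151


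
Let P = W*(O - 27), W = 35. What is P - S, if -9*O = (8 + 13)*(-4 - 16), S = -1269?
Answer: 5872/3 ≈ 1957.3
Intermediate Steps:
O = 140/3 (O = -(8 + 13)*(-4 - 16)/9 = -7*(-20)/3 = -1/9*(-420) = 140/3 ≈ 46.667)
P = 2065/3 (P = 35*(140/3 - 27) = 35*(59/3) = 2065/3 ≈ 688.33)
P - S = 2065/3 - 1*(-1269) = 2065/3 + 1269 = 5872/3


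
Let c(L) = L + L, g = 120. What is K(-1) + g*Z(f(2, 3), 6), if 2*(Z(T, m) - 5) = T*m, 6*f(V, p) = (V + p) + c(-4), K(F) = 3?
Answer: 423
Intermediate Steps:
c(L) = 2*L
f(V, p) = -4/3 + V/6 + p/6 (f(V, p) = ((V + p) + 2*(-4))/6 = ((V + p) - 8)/6 = (-8 + V + p)/6 = -4/3 + V/6 + p/6)
Z(T, m) = 5 + T*m/2 (Z(T, m) = 5 + (T*m)/2 = 5 + T*m/2)
K(-1) + g*Z(f(2, 3), 6) = 3 + 120*(5 + (1/2)*(-4/3 + (1/6)*2 + (1/6)*3)*6) = 3 + 120*(5 + (1/2)*(-4/3 + 1/3 + 1/2)*6) = 3 + 120*(5 + (1/2)*(-1/2)*6) = 3 + 120*(5 - 3/2) = 3 + 120*(7/2) = 3 + 420 = 423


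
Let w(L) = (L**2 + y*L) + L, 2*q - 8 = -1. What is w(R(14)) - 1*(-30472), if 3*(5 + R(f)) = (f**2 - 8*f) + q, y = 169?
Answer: 1265917/36 ≈ 35164.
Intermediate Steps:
q = 7/2 (q = 4 + (1/2)*(-1) = 4 - 1/2 = 7/2 ≈ 3.5000)
R(f) = -23/6 - 8*f/3 + f**2/3 (R(f) = -5 + ((f**2 - 8*f) + 7/2)/3 = -5 + (7/2 + f**2 - 8*f)/3 = -5 + (7/6 - 8*f/3 + f**2/3) = -23/6 - 8*f/3 + f**2/3)
w(L) = L**2 + 170*L (w(L) = (L**2 + 169*L) + L = L**2 + 170*L)
w(R(14)) - 1*(-30472) = (-23/6 - 8/3*14 + (1/3)*14**2)*(170 + (-23/6 - 8/3*14 + (1/3)*14**2)) - 1*(-30472) = (-23/6 - 112/3 + (1/3)*196)*(170 + (-23/6 - 112/3 + (1/3)*196)) + 30472 = (-23/6 - 112/3 + 196/3)*(170 + (-23/6 - 112/3 + 196/3)) + 30472 = 145*(170 + 145/6)/6 + 30472 = (145/6)*(1165/6) + 30472 = 168925/36 + 30472 = 1265917/36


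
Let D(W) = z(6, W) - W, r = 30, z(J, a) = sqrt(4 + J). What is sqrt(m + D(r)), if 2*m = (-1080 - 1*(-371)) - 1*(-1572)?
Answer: sqrt(1606 + 4*sqrt(10))/2 ≈ 20.116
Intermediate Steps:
D(W) = sqrt(10) - W (D(W) = sqrt(4 + 6) - W = sqrt(10) - W)
m = 863/2 (m = ((-1080 - 1*(-371)) - 1*(-1572))/2 = ((-1080 + 371) + 1572)/2 = (-709 + 1572)/2 = (1/2)*863 = 863/2 ≈ 431.50)
sqrt(m + D(r)) = sqrt(863/2 + (sqrt(10) - 1*30)) = sqrt(863/2 + (sqrt(10) - 30)) = sqrt(863/2 + (-30 + sqrt(10))) = sqrt(803/2 + sqrt(10))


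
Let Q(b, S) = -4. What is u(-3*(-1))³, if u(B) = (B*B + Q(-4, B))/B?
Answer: 125/27 ≈ 4.6296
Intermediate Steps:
u(B) = (-4 + B²)/B (u(B) = (B*B - 4)/B = (B² - 4)/B = (-4 + B²)/B)
u(-3*(-1))³ = (-3*(-1) - 4/((-3*(-1))))³ = (3 - 4/3)³ = (5/3)³ = 125/27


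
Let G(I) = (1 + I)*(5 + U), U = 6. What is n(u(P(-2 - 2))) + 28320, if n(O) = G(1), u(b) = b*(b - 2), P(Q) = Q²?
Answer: 28342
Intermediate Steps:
G(I) = 11 + 11*I (G(I) = (1 + I)*(5 + 6) = (1 + I)*11 = 11 + 11*I)
u(b) = b*(-2 + b)
n(O) = 22 (n(O) = 11 + 11*1 = 11 + 11 = 22)
n(u(P(-2 - 2))) + 28320 = 22 + 28320 = 28342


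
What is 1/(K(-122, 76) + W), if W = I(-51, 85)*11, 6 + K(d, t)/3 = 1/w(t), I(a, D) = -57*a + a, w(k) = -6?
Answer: 2/62795 ≈ 3.1850e-5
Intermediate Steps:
I(a, D) = -56*a
K(d, t) = -37/2 (K(d, t) = -18 + 3/(-6) = -18 + 3*(-⅙) = -18 - ½ = -37/2)
W = 31416 (W = -56*(-51)*11 = 2856*11 = 31416)
1/(K(-122, 76) + W) = 1/(-37/2 + 31416) = 1/(62795/2) = 2/62795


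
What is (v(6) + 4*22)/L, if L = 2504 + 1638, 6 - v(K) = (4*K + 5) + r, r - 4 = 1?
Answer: 30/2071 ≈ 0.014486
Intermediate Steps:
r = 5 (r = 4 + 1 = 5)
v(K) = -4 - 4*K (v(K) = 6 - ((4*K + 5) + 5) = 6 - ((5 + 4*K) + 5) = 6 - (10 + 4*K) = 6 + (-10 - 4*K) = -4 - 4*K)
L = 4142
(v(6) + 4*22)/L = ((-4 - 4*6) + 4*22)/4142 = ((-4 - 24) + 88)*(1/4142) = (-28 + 88)*(1/4142) = 60*(1/4142) = 30/2071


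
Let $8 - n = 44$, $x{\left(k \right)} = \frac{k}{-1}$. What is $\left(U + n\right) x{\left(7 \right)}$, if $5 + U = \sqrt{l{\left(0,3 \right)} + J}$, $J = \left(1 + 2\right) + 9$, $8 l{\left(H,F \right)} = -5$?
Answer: $287 - \frac{7 \sqrt{182}}{4} \approx 263.39$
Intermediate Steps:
$l{\left(H,F \right)} = - \frac{5}{8}$ ($l{\left(H,F \right)} = \frac{1}{8} \left(-5\right) = - \frac{5}{8}$)
$x{\left(k \right)} = - k$ ($x{\left(k \right)} = k \left(-1\right) = - k$)
$J = 12$ ($J = 3 + 9 = 12$)
$n = -36$ ($n = 8 - 44 = -36$)
$U = -5 + \frac{\sqrt{182}}{4}$ ($U = -5 + \sqrt{- \frac{5}{8} + 12} = -5 + \sqrt{\frac{91}{8}} = -5 + \frac{\sqrt{182}}{4} \approx -1.6273$)
$\left(U + n\right) x{\left(7 \right)} = \left(\left(-5 + \frac{\sqrt{182}}{4}\right) - 36\right) \left(\left(-1\right) 7\right) = \left(-41 + \frac{\sqrt{182}}{4}\right) \left(-7\right) = 287 - \frac{7 \sqrt{182}}{4}$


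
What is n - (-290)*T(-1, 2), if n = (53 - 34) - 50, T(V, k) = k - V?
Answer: 839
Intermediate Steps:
n = -31 (n = 19 - 50 = -31)
n - (-290)*T(-1, 2) = -31 - (-290)*(2 - 1*(-1)) = -31 - (-290)*(2 + 1) = -31 - (-290)*3 = -31 - 58*(-15) = -31 + 870 = 839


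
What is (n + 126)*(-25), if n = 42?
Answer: -4200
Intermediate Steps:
(n + 126)*(-25) = (42 + 126)*(-25) = 168*(-25) = -4200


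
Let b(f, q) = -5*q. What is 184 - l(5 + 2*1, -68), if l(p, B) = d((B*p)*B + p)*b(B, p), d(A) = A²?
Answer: 36684922059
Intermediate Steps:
l(p, B) = -5*p*(p + p*B²)² (l(p, B) = ((B*p)*B + p)²*(-5*p) = (p*B² + p)²*(-5*p) = (p + p*B²)²*(-5*p) = -5*p*(p + p*B²)²)
184 - l(5 + 2*1, -68) = 184 - (-5)*(5 + 2*1)³*(1 + (-68)²)² = 184 - (-5)*(5 + 2)³*(1 + 4624)² = 184 - (-5)*7³*4625² = 184 - (-5)*343*21390625 = 184 - 1*(-36684921875) = 184 + 36684921875 = 36684922059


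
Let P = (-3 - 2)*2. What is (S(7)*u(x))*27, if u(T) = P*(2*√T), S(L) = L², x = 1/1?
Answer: -26460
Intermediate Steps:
x = 1
P = -10 (P = -5*2 = -10)
u(T) = -20*√T
(S(7)*u(x))*27 = (7²*(-20*√1))*27 = (49*(-20*1))*27 = (49*(-20))*27 = -980*27 = -26460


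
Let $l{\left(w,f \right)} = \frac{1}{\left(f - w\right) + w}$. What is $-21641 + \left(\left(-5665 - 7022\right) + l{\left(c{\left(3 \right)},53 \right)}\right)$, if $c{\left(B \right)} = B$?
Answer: $- \frac{1819383}{53} \approx -34328.0$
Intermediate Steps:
$l{\left(w,f \right)} = \frac{1}{f}$
$-21641 + \left(\left(-5665 - 7022\right) + l{\left(c{\left(3 \right)},53 \right)}\right) = -21641 + \left(\left(-5665 - 7022\right) + \frac{1}{53}\right) = -21641 + \left(-12687 + \frac{1}{53}\right) = -21641 - \frac{672410}{53} = - \frac{1819383}{53}$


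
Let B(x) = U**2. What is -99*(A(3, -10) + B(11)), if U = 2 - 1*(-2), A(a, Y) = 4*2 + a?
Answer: -2673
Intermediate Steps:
A(a, Y) = 8 + a
U = 4 (U = 2 + 2 = 4)
B(x) = 16 (B(x) = 4**2 = 16)
-99*(A(3, -10) + B(11)) = -99*((8 + 3) + 16) = -99*(11 + 16) = -99*27 = -2673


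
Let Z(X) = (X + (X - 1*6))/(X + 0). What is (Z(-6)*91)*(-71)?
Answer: -19383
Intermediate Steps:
Z(X) = (-6 + 2*X)/X (Z(X) = (X + (X - 6))/X = (X + (-6 + X))/X = (-6 + 2*X)/X)
(Z(-6)*91)*(-71) = ((2 - 6/(-6))*91)*(-71) = ((2 - 6*(-⅙))*91)*(-71) = ((2 + 1)*91)*(-71) = (3*91)*(-71) = 273*(-71) = -19383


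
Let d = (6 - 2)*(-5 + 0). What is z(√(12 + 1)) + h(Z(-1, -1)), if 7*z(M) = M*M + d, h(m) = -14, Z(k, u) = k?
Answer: -15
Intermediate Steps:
d = -20 (d = 4*(-5) = -20)
z(M) = -20/7 + M²/7 (z(M) = (M*M - 20)/7 = (M² - 20)/7 = (-20 + M²)/7 = -20/7 + M²/7)
z(√(12 + 1)) + h(Z(-1, -1)) = (-20/7 + (√(12 + 1))²/7) - 14 = (-20/7 + (√13)²/7) - 14 = (-20/7 + (⅐)*13) - 14 = (-20/7 + 13/7) - 14 = -1 - 14 = -15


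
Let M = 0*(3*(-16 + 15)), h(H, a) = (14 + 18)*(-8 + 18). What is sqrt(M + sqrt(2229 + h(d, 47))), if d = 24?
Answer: 2549**(1/4) ≈ 7.1055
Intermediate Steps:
h(H, a) = 320 (h(H, a) = 32*10 = 320)
M = 0 (M = 0*(3*(-1)) = 0*(-3) = 0)
sqrt(M + sqrt(2229 + h(d, 47))) = sqrt(0 + sqrt(2229 + 320)) = sqrt(0 + sqrt(2549)) = sqrt(sqrt(2549)) = 2549**(1/4)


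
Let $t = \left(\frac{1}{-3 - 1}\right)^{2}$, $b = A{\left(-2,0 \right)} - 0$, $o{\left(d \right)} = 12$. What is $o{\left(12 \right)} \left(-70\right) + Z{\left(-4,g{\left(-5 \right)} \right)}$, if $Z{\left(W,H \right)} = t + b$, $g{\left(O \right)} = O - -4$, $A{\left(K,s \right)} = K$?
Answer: $- \frac{13471}{16} \approx -841.94$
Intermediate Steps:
$g{\left(O \right)} = 4 + O$ ($g{\left(O \right)} = O + 4 = 4 + O$)
$b = -2$ ($b = -2 - 0 = -2 + 0 = -2$)
$t = \frac{1}{16}$ ($t = \left(\frac{1}{-4}\right)^{2} = \left(- \frac{1}{4}\right)^{2} = \frac{1}{16} \approx 0.0625$)
$Z{\left(W,H \right)} = - \frac{31}{16}$ ($Z{\left(W,H \right)} = \frac{1}{16} - 2 = - \frac{31}{16}$)
$o{\left(12 \right)} \left(-70\right) + Z{\left(-4,g{\left(-5 \right)} \right)} = 12 \left(-70\right) - \frac{31}{16} = -840 - \frac{31}{16} = - \frac{13471}{16}$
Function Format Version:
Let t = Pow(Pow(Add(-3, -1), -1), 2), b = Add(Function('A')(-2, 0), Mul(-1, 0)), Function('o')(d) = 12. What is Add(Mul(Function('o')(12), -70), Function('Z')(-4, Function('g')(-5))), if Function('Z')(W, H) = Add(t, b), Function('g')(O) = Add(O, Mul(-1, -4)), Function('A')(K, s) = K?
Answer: Rational(-13471, 16) ≈ -841.94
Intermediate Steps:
Function('g')(O) = Add(4, O) (Function('g')(O) = Add(O, 4) = Add(4, O))
b = -2 (b = Add(-2, Mul(-1, 0)) = Add(-2, 0) = -2)
t = Rational(1, 16) (t = Pow(Pow(-4, -1), 2) = Pow(Rational(-1, 4), 2) = Rational(1, 16) ≈ 0.062500)
Function('Z')(W, H) = Rational(-31, 16) (Function('Z')(W, H) = Add(Rational(1, 16), -2) = Rational(-31, 16))
Add(Mul(Function('o')(12), -70), Function('Z')(-4, Function('g')(-5))) = Add(Mul(12, -70), Rational(-31, 16)) = Add(-840, Rational(-31, 16)) = Rational(-13471, 16)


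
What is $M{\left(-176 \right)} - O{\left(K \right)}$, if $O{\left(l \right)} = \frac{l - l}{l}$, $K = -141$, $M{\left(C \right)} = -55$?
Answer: $-55$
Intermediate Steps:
$O{\left(l \right)} = 0$ ($O{\left(l \right)} = \frac{0}{l} = 0$)
$M{\left(-176 \right)} - O{\left(K \right)} = -55 - 0 = -55 + 0 = -55$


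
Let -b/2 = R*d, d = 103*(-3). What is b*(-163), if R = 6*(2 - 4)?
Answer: 1208808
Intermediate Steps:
R = -12 (R = 6*(-2) = -12)
d = -309
b = -7416 (b = -(-24)*(-309) = -2*3708 = -7416)
b*(-163) = -7416*(-163) = 1208808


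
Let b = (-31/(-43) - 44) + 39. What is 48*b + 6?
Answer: -8574/43 ≈ -199.40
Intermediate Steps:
b = -184/43 (b = (-31*(-1/43) - 44) + 39 = (31/43 - 44) + 39 = -1861/43 + 39 = -184/43 ≈ -4.2791)
48*b + 6 = 48*(-184/43) + 6 = -8832/43 + 6 = -8574/43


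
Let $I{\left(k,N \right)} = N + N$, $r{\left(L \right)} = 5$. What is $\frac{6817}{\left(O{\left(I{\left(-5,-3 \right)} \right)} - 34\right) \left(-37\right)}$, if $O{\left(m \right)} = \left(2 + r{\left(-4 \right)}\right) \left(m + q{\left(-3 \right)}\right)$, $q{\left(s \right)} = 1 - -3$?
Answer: $\frac{6817}{1776} \approx 3.8384$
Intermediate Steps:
$I{\left(k,N \right)} = 2 N$
$q{\left(s \right)} = 4$ ($q{\left(s \right)} = 1 + 3 = 4$)
$O{\left(m \right)} = 28 + 7 m$ ($O{\left(m \right)} = \left(2 + 5\right) \left(m + 4\right) = 7 \left(4 + m\right) = 28 + 7 m$)
$\frac{6817}{\left(O{\left(I{\left(-5,-3 \right)} \right)} - 34\right) \left(-37\right)} = \frac{6817}{\left(\left(28 + 7 \cdot 2 \left(-3\right)\right) - 34\right) \left(-37\right)} = \frac{6817}{\left(\left(28 + 7 \left(-6\right)\right) - 34\right) \left(-37\right)} = \frac{6817}{\left(\left(28 - 42\right) - 34\right) \left(-37\right)} = \frac{6817}{\left(-14 - 34\right) \left(-37\right)} = \frac{6817}{\left(-48\right) \left(-37\right)} = \frac{6817}{1776}$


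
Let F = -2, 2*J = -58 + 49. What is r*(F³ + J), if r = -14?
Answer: 175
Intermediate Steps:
J = -9/2 (J = (-58 + 49)/2 = (½)*(-9) = -9/2 ≈ -4.5000)
r*(F³ + J) = -14*((-2)³ - 9/2) = -14*(-8 - 9/2) = -14*(-25/2) = 175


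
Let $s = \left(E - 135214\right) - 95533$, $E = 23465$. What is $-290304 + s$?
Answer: $-497586$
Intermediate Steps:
$s = -207282$ ($s = \left(23465 - 135214\right) - 95533 = -111749 - 95533 = -207282$)
$-290304 + s = -290304 - 207282 = -497586$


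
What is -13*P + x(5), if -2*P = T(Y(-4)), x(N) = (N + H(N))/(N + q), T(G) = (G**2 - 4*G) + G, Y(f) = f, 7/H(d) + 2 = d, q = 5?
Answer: 2741/15 ≈ 182.73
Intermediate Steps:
H(d) = 7/(-2 + d)
T(G) = G**2 - 3*G
x(N) = (N + 7/(-2 + N))/(5 + N) (x(N) = (N + 7/(-2 + N))/(N + 5) = (N + 7/(-2 + N))/(5 + N))
P = -14 (P = -(-2)*(-3 - 4) = -(-2)*(-7) = -1/2*28 = -14)
-13*P + x(5) = -13*(-14) + (7 + 5*(-2 + 5))/((-2 + 5)*(5 + 5)) = 182 + (7 + 5*3)/(3*10) = 182 + (1/3)*(1/10)*(7 + 15) = 182 + (1/3)*(1/10)*22 = 182 + 11/15 = 2741/15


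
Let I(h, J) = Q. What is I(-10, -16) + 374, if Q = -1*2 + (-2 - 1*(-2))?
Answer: 372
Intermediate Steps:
Q = -2 (Q = -2 + (-2 + 2) = -2 + 0 = -2)
I(h, J) = -2
I(-10, -16) + 374 = -2 + 374 = 372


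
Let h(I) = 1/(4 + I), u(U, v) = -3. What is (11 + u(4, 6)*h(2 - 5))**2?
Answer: 64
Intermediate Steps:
(11 + u(4, 6)*h(2 - 5))**2 = (11 - 3/(4 + (2 - 5)))**2 = (11 - 3/(4 - 3))**2 = (11 - 3/1)**2 = (11 - 3*1)**2 = (11 - 3)**2 = 8**2 = 64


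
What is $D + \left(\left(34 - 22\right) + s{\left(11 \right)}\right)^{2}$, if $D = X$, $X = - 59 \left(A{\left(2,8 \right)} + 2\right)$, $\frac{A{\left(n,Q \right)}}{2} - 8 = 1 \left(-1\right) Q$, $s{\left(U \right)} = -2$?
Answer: $-18$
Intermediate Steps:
$A{\left(n,Q \right)} = 16 - 2 Q$ ($A{\left(n,Q \right)} = 16 + 2 \cdot 1 \left(-1\right) Q = 16 + 2 \left(- Q\right) = 16 - 2 Q$)
$X = -118$ ($X = - 59 \left(\left(16 - 16\right) + 2\right) = - 59 \left(0 + 2\right) = \left(-59\right) 2 = -118$)
$D = -118$
$D + \left(\left(34 - 22\right) + s{\left(11 \right)}\right)^{2} = -118 + \left(\left(34 - 22\right) - 2\right)^{2} = -118 + \left(12 - 2\right)^{2} = -118 + 10^{2} = -118 + 100 = -18$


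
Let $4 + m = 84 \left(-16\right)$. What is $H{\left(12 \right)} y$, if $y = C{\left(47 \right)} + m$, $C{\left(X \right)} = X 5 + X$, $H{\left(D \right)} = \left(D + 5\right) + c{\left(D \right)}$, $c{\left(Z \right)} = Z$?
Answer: $-30914$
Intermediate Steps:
$H{\left(D \right)} = 5 + 2 D$ ($H{\left(D \right)} = \left(D + 5\right) + D = \left(5 + D\right) + D = 5 + 2 D$)
$m = -1348$ ($m = -4 + 84 \left(-16\right) = -4 - 1344 = -1348$)
$C{\left(X \right)} = 6 X$ ($C{\left(X \right)} = 5 X + X = 6 X$)
$y = -1066$ ($y = 6 \cdot 47 - 1348 = 282 - 1348 = -1066$)
$H{\left(12 \right)} y = \left(5 + 2 \cdot 12\right) \left(-1066\right) = \left(5 + 24\right) \left(-1066\right) = 29 \left(-1066\right) = -30914$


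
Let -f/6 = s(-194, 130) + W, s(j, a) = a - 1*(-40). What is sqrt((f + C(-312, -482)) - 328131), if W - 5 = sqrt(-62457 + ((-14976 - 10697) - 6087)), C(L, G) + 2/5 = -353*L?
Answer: sqrt(-5476135 - 150*I*sqrt(94217))/5 ≈ 1.9675 - 468.03*I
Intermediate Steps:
s(j, a) = 40 + a (s(j, a) = a + 40 = 40 + a)
C(L, G) = -2/5 - 353*L
W = 5 + I*sqrt(94217) (W = 5 + sqrt(-62457 + ((-14976 - 10697) - 6087)) = 5 + sqrt(-62457 + (-25673 - 6087)) = 5 + sqrt(-62457 - 31760) = 5 + sqrt(-94217) = 5 + I*sqrt(94217) ≈ 5.0 + 306.95*I)
f = -1050 - 6*I*sqrt(94217) (f = -6*((40 + 130) + (5 + I*sqrt(94217))) = -6*(170 + (5 + I*sqrt(94217))) = -6*(175 + I*sqrt(94217)) = -1050 - 6*I*sqrt(94217) ≈ -1050.0 - 1841.7*I)
sqrt((f + C(-312, -482)) - 328131) = sqrt(((-1050 - 6*I*sqrt(94217)) + (-2/5 - 353*(-312))) - 328131) = sqrt(((-1050 - 6*I*sqrt(94217)) + (-2/5 + 110136)) - 328131) = sqrt(((-1050 - 6*I*sqrt(94217)) + 550678/5) - 328131) = sqrt((545428/5 - 6*I*sqrt(94217)) - 328131) = sqrt(-1095227/5 - 6*I*sqrt(94217))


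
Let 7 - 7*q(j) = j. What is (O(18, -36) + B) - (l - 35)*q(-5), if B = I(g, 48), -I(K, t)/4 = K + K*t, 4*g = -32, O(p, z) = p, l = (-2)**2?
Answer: 11474/7 ≈ 1639.1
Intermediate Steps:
q(j) = 1 - j/7
l = 4
g = -8 (g = (1/4)*(-32) = -8)
I(K, t) = -4*K - 4*K*t (I(K, t) = -4*(K + K*t) = -4*K - 4*K*t)
B = 1568 (B = -4*(-8)*(1 + 48) = -4*(-8)*49 = 1568)
(O(18, -36) + B) - (l - 35)*q(-5) = (18 + 1568) - (4 - 35)*(1 - 1/7*(-5)) = 1586 - (-31)*(1 + 5/7) = 1586 - (-31)*12/7 = 1586 - 1*(-372/7) = 1586 + 372/7 = 11474/7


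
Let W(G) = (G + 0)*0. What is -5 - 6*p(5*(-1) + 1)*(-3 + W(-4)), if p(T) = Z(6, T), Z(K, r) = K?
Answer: 103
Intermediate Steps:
p(T) = 6
W(G) = 0 (W(G) = G*0 = 0)
-5 - 6*p(5*(-1) + 1)*(-3 + W(-4)) = -5 - 36*(-3 + 0) = -5 - 36*(-3) = -5 - 6*(-18) = -5 + 108 = 103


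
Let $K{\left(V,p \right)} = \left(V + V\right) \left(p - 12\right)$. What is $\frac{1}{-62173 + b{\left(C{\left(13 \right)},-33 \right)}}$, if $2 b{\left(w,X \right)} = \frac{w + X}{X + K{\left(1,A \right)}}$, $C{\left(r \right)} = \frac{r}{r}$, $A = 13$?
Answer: $- \frac{31}{1927347} \approx -1.6084 \cdot 10^{-5}$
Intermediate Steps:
$K{\left(V,p \right)} = 2 V \left(-12 + p\right)$
$C{\left(r \right)} = 1$
$b{\left(w,X \right)} = \frac{X + w}{2 \left(2 + X\right)}$ ($b{\left(w,X \right)} = \frac{\left(w + X\right) \frac{1}{X + 2 \cdot 1 \left(-12 + 13\right)}}{2} = \frac{\left(X + w\right) \frac{1}{X + 2 \cdot 1 \cdot 1}}{2} = \frac{\left(X + w\right) \frac{1}{X + 2}}{2} = \frac{\left(X + w\right) \frac{1}{2 + X}}{2} = \frac{\frac{1}{2 + X} \left(X + w\right)}{2} = \frac{X + w}{2 \left(2 + X\right)}$)
$\frac{1}{-62173 + b{\left(C{\left(13 \right)},-33 \right)}} = \frac{1}{-62173 + \frac{-33 + 1}{2 \left(2 - 33\right)}} = \frac{1}{-62173 + \frac{1}{2} \frac{1}{-31} \left(-32\right)} = \frac{1}{-62173 + \frac{1}{2} \left(- \frac{1}{31}\right) \left(-32\right)} = \frac{1}{-62173 + \frac{16}{31}} = \frac{1}{- \frac{1927347}{31}} = - \frac{31}{1927347}$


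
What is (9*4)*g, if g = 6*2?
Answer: 432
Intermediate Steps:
g = 12
(9*4)*g = (9*4)*12 = 36*12 = 432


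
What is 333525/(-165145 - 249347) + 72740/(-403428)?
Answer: -13725289315/13934806548 ≈ -0.98496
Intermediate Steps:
333525/(-165145 - 249347) + 72740/(-403428) = 333525/(-414492) + 72740*(-1/403428) = 333525*(-1/414492) - 18185/100857 = -111175/138164 - 18185/100857 = -13725289315/13934806548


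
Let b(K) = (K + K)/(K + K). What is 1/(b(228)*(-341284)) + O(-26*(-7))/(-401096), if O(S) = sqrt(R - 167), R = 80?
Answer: -1/341284 - I*sqrt(87)/401096 ≈ -2.9301e-6 - 2.3255e-5*I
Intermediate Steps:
b(K) = 1 (b(K) = (2*K)/((2*K)) = (2*K)*(1/(2*K)) = 1)
O(S) = I*sqrt(87) (O(S) = sqrt(80 - 167) = sqrt(-87) = I*sqrt(87))
1/(b(228)*(-341284)) + O(-26*(-7))/(-401096) = 1/(1*(-341284)) + (I*sqrt(87))/(-401096) = 1*(-1/341284) + (I*sqrt(87))*(-1/401096) = -1/341284 - I*sqrt(87)/401096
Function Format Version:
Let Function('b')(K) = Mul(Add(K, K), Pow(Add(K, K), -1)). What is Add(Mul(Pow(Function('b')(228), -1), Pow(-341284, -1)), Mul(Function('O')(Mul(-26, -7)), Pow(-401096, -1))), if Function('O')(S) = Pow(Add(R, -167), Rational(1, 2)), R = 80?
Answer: Add(Rational(-1, 341284), Mul(Rational(-1, 401096), I, Pow(87, Rational(1, 2)))) ≈ Add(-2.9301e-6, Mul(-2.3255e-5, I))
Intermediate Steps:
Function('b')(K) = 1 (Function('b')(K) = Mul(Mul(2, K), Pow(Mul(2, K), -1)) = Mul(Mul(2, K), Mul(Rational(1, 2), Pow(K, -1))) = 1)
Function('O')(S) = Mul(I, Pow(87, Rational(1, 2))) (Function('O')(S) = Pow(Add(80, -167), Rational(1, 2)) = Pow(-87, Rational(1, 2)) = Mul(I, Pow(87, Rational(1, 2))))
Add(Mul(Pow(Function('b')(228), -1), Pow(-341284, -1)), Mul(Function('O')(Mul(-26, -7)), Pow(-401096, -1))) = Add(Mul(Pow(1, -1), Pow(-341284, -1)), Mul(Mul(I, Pow(87, Rational(1, 2))), Pow(-401096, -1))) = Add(Mul(1, Rational(-1, 341284)), Mul(Mul(I, Pow(87, Rational(1, 2))), Rational(-1, 401096))) = Add(Rational(-1, 341284), Mul(Rational(-1, 401096), I, Pow(87, Rational(1, 2))))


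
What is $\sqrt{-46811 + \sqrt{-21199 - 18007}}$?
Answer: $\sqrt{-46811 + i \sqrt{39206}} \approx 0.4576 + 216.36 i$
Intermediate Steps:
$\sqrt{-46811 + \sqrt{-21199 - 18007}} = \sqrt{-46811 + \sqrt{-39206}} = \sqrt{-46811 + i \sqrt{39206}}$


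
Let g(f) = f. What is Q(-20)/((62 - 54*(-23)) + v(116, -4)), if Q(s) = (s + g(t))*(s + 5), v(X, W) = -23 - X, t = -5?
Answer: 75/233 ≈ 0.32189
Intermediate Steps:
Q(s) = (-5 + s)*(5 + s) (Q(s) = (s - 5)*(s + 5) = (-5 + s)*(5 + s))
Q(-20)/((62 - 54*(-23)) + v(116, -4)) = (-25 + (-20)²)/((62 - 54*(-23)) + (-23 - 1*116)) = (-25 + 400)/((62 + 1242) + (-23 - 116)) = 375/(1304 - 139) = 375/1165 = 375*(1/1165) = 75/233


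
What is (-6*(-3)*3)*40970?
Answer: 2212380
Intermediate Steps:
(-6*(-3)*3)*40970 = (18*3)*40970 = 54*40970 = 2212380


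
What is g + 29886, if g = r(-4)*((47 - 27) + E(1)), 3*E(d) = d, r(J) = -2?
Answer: 89536/3 ≈ 29845.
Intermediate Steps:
E(d) = d/3
g = -122/3 (g = -2*((47 - 27) + (1/3)*1) = -2*(20 + 1/3) = -2*61/3 = -122/3 ≈ -40.667)
g + 29886 = -122/3 + 29886 = 89536/3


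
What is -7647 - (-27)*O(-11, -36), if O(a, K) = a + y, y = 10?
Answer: -7674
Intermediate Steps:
O(a, K) = 10 + a (O(a, K) = a + 10 = 10 + a)
-7647 - (-27)*O(-11, -36) = -7647 - (-27)*(10 - 11) = -7647 - (-27)*(-1) = -7647 - 1*27 = -7647 - 27 = -7674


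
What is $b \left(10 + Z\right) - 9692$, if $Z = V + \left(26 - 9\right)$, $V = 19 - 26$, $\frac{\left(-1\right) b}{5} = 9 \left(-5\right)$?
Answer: $-5192$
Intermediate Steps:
$b = 225$ ($b = - 5 \cdot 9 \left(-5\right) = \left(-5\right) \left(-45\right) = 225$)
$V = -7$ ($V = 19 - 26 = -7$)
$Z = 10$ ($Z = -7 + \left(26 - 9\right) = -7 + 17 = 10$)
$b \left(10 + Z\right) - 9692 = 225 \left(10 + 10\right) - 9692 = 225 \cdot 20 - 9692 = 4500 - 9692 = -5192$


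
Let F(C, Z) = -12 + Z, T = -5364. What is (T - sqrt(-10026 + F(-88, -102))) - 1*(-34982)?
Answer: 29618 - 26*I*sqrt(15) ≈ 29618.0 - 100.7*I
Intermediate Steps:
(T - sqrt(-10026 + F(-88, -102))) - 1*(-34982) = (-5364 - sqrt(-10026 + (-12 - 102))) - 1*(-34982) = (-5364 - sqrt(-10026 - 114)) + 34982 = (-5364 - sqrt(-10140)) + 34982 = (-5364 - 26*I*sqrt(15)) + 34982 = 29618 - 26*I*sqrt(15)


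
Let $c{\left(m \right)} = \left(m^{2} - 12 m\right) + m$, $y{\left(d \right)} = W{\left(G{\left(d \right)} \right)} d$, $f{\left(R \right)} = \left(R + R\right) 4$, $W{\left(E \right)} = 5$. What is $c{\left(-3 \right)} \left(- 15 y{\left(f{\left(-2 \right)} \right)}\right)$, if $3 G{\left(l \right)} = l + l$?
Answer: $50400$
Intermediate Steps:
$G{\left(l \right)} = \frac{2 l}{3}$ ($G{\left(l \right)} = \frac{l + l}{3} = \frac{2 l}{3}$)
$f{\left(R \right)} = 8 R$ ($f{\left(R \right)} = 2 R 4 = 8 R$)
$y{\left(d \right)} = 5 d$
$c{\left(m \right)} = m^{2} - 11 m$
$c{\left(-3 \right)} \left(- 15 y{\left(f{\left(-2 \right)} \right)}\right) = - 3 \left(-11 - 3\right) \left(- 15 \cdot 5 \cdot 8 \left(-2\right)\right) = \left(-3\right) \left(-14\right) \left(- 15 \cdot 5 \left(-16\right)\right) = 42 \left(\left(-15\right) \left(-80\right)\right) = 42 \cdot 1200 = 50400$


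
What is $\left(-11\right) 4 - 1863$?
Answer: $-1907$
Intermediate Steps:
$\left(-11\right) 4 - 1863 = -44 - 1863 = -1907$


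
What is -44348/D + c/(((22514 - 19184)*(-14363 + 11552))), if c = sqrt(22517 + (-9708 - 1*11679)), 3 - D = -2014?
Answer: -44348/2017 - sqrt(1130)/9360630 ≈ -21.987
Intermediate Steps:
D = 2017 (D = 3 - 1*(-2014) = 3 + 2014 = 2017)
c = sqrt(1130) (c = sqrt(22517 + (-9708 - 11679)) = sqrt(22517 - 21387) = sqrt(1130) ≈ 33.615)
-44348/D + c/(((22514 - 19184)*(-14363 + 11552))) = -44348/2017 + sqrt(1130)/(((22514 - 19184)*(-14363 + 11552))) = -44348*1/2017 + sqrt(1130)/((3330*(-2811))) = -44348/2017 + sqrt(1130)/(-9360630) = -44348/2017 + sqrt(1130)*(-1/9360630) = -44348/2017 - sqrt(1130)/9360630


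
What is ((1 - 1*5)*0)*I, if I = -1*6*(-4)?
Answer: 0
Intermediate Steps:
I = 24 (I = -6*(-4) = 24)
((1 - 1*5)*0)*I = ((1 - 1*5)*0)*24 = ((1 - 5)*0)*24 = -4*0*24 = 0*24 = 0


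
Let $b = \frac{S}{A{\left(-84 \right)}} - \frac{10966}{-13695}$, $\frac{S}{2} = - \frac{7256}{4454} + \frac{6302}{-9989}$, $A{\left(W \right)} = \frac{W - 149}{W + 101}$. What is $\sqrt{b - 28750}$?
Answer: $\frac{4 i \sqrt{31327325633817782912686738395}}{4175526712665} \approx 169.55 i$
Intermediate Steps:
$A{\left(W \right)} = \frac{-149 + W}{101 + W}$
$S = - \frac{100549292}{22245503}$ ($S = 2 \left(- \frac{7256}{4454} + \frac{6302}{-9989}\right) = 2 \left(\left(-7256\right) \frac{1}{4454} + 6302 \left(- \frac{1}{9989}\right)\right) = 2 \left(- \frac{3628}{2227} - \frac{6302}{9989}\right) = 2 \left(- \frac{50274646}{22245503}\right) = - \frac{100549292}{22245503} \approx -4.52$)
$b = \frac{4720492866542}{4175526712665}$ ($b = - \frac{100549292}{22245503 \frac{-149 - 84}{101 - 84}} - \frac{10966}{-13695} = - \frac{100549292}{22245503 \cdot \frac{1}{17} \left(-233\right)} - - \frac{10966}{13695} = - \frac{100549292}{22245503 \cdot \frac{1}{17} \left(-233\right)} + \frac{10966}{13695} = - \frac{100549292}{22245503 \left(- \frac{233}{17}\right)} + \frac{10966}{13695} = \left(- \frac{100549292}{22245503}\right) \left(- \frac{17}{233}\right) + \frac{10966}{13695} = \frac{100549292}{304894247} + \frac{10966}{13695} = \frac{4720492866542}{4175526712665} \approx 1.1305$)
$\sqrt{b - 28750} = \sqrt{\frac{4720492866542}{4175526712665} - 28750} = \sqrt{- \frac{120041672496252208}{4175526712665}} = \frac{4 i \sqrt{31327325633817782912686738395}}{4175526712665}$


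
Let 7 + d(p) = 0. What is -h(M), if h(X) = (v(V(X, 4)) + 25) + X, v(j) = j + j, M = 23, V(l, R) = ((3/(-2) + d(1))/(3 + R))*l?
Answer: 55/7 ≈ 7.8571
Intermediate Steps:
d(p) = -7 (d(p) = -7 + 0 = -7)
V(l, R) = -17*l/(2*(3 + R)) (V(l, R) = ((3/(-2) - 7)/(3 + R))*l = ((3*(-½) - 7)/(3 + R))*l = ((-3/2 - 7)/(3 + R))*l = (-17/(2*(3 + R)))*l = -17*l/(2*(3 + R)))
v(j) = 2*j
h(X) = 25 - 10*X/7 (h(X) = (2*(-17*X/(6 + 2*4)) + 25) + X = (2*(-17*X/(6 + 8)) + 25) + X = (2*(-17*X/14) + 25) + X = (-17*X/7 + 25) + X = (25 - 17*X/7) + X = 25 - 10*X/7)
-h(M) = -(25 - 10/7*23) = -(25 - 230/7) = -1*(-55/7) = 55/7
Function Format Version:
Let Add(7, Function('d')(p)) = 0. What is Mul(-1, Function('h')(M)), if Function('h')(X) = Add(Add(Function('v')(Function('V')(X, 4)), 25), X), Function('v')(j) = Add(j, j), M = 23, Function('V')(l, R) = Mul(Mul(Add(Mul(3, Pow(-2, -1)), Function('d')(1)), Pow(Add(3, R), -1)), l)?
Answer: Rational(55, 7) ≈ 7.8571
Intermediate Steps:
Function('d')(p) = -7 (Function('d')(p) = Add(-7, 0) = -7)
Function('V')(l, R) = Mul(Rational(-17, 2), l, Pow(Add(3, R), -1)) (Function('V')(l, R) = Mul(Mul(Add(Mul(3, Pow(-2, -1)), -7), Pow(Add(3, R), -1)), l) = Mul(Mul(Add(Mul(3, Rational(-1, 2)), -7), Pow(Add(3, R), -1)), l) = Mul(Mul(Add(Rational(-3, 2), -7), Pow(Add(3, R), -1)), l) = Mul(Mul(Rational(-17, 2), Pow(Add(3, R), -1)), l) = Mul(Rational(-17, 2), l, Pow(Add(3, R), -1)))
Function('v')(j) = Mul(2, j)
Function('h')(X) = Add(25, Mul(Rational(-10, 7), X)) (Function('h')(X) = Add(Add(Mul(2, Mul(-17, X, Pow(Add(6, Mul(2, 4)), -1))), 25), X) = Add(Add(Mul(2, Mul(-17, X, Pow(Add(6, 8), -1))), 25), X) = Add(Add(Mul(2, Mul(-17, X, Pow(14, -1))), 25), X) = Add(Add(Mul(2, Mul(-17, X, Rational(1, 14))), 25), X) = Add(Add(Mul(2, Mul(Rational(-17, 14), X)), 25), X) = Add(Add(Mul(Rational(-17, 7), X), 25), X) = Add(Add(25, Mul(Rational(-17, 7), X)), X) = Add(25, Mul(Rational(-10, 7), X)))
Mul(-1, Function('h')(M)) = Mul(-1, Add(25, Mul(Rational(-10, 7), 23))) = Mul(-1, Add(25, Rational(-230, 7))) = Mul(-1, Rational(-55, 7)) = Rational(55, 7)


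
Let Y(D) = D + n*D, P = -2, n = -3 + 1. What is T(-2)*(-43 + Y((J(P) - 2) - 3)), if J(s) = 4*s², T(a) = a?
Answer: 108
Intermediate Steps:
n = -2
Y(D) = -D (Y(D) = D - 2*D = -D)
T(-2)*(-43 + Y((J(P) - 2) - 3)) = -2*(-43 - ((4*(-2)² - 2) - 3)) = -2*(-43 - ((4*4 - 2) - 3)) = -2*(-43 - ((16 - 2) - 3)) = -2*(-43 - (14 - 3)) = -2*(-43 - 1*11) = -2*(-43 - 11) = -2*(-54) = 108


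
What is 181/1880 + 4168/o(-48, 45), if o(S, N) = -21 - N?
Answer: -3911947/62040 ≈ -63.055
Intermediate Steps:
181/1880 + 4168/o(-48, 45) = 181/1880 + 4168/(-21 - 1*45) = 181*(1/1880) + 4168/(-21 - 45) = 181/1880 + 4168/(-66) = 181/1880 + 4168*(-1/66) = 181/1880 - 2084/33 = -3911947/62040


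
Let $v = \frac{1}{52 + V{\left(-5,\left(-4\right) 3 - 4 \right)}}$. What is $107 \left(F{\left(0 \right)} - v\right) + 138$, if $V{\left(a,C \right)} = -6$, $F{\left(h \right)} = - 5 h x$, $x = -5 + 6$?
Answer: $\frac{6241}{46} \approx 135.67$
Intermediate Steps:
$x = 1$
$F{\left(h \right)} = - 5 h$ ($F{\left(h \right)} = - 5 h 1 = - 5 h$)
$v = \frac{1}{46}$ ($v = \frac{1}{52 - 6} = \frac{1}{46} \approx 0.021739$)
$107 \left(F{\left(0 \right)} - v\right) + 138 = 107 \left(\left(-5\right) 0 - \frac{1}{46}\right) + 138 = 107 \left(0 - \frac{1}{46}\right) + 138 = 107 \left(- \frac{1}{46}\right) + 138 = - \frac{107}{46} + 138 = \frac{6241}{46}$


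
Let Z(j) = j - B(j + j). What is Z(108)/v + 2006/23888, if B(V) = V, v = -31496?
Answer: 4110055/47023528 ≈ 0.087404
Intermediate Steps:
Z(j) = -j (Z(j) = j - (j + j) = j - 2*j = -j)
Z(108)/v + 2006/23888 = -1*108/(-31496) + 2006/23888 = -108*(-1/31496) + 2006*(1/23888) = 27/7874 + 1003/11944 = 4110055/47023528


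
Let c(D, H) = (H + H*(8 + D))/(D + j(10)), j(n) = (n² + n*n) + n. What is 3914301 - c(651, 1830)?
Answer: 1123001787/287 ≈ 3.9129e+6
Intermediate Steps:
j(n) = n + 2*n² (j(n) = (n² + n²) + n = 2*n² + n = n + 2*n²)
c(D, H) = (H + H*(8 + D))/(210 + D) (c(D, H) = (H + H*(8 + D))/(D + 10*(1 + 2*10)) = (H + H*(8 + D))/(D + 10*(1 + 20)) = (H + H*(8 + D))/(D + 10*21) = (H + H*(8 + D))/(D + 210) = (H + H*(8 + D))/(210 + D))
3914301 - c(651, 1830) = 3914301 - 1830*(9 + 651)/(210 + 651) = 3914301 - 1830*660/861 = 3914301 - 1*402600/287 = 3914301 - 402600/287 = 1123001787/287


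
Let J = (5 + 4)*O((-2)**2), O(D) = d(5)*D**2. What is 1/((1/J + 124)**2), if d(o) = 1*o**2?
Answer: 12960000/199273852801 ≈ 6.5036e-5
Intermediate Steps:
d(o) = o**2
O(D) = 25*D**2 (O(D) = 5**2*D**2 = 25*D**2)
J = 3600 (J = (5 + 4)*(25*((-2)**2)**2) = 9*(25*4**2) = 9*(25*16) = 9*400 = 3600)
1/((1/J + 124)**2) = 1/((1/3600 + 124)**2) = 1/((446401/3600)**2) = 1/(199273852801/12960000) = 12960000/199273852801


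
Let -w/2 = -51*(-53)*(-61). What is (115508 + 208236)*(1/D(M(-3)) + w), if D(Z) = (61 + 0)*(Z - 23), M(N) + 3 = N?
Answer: 188858022022432/1769 ≈ 1.0676e+11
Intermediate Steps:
M(N) = -3 + N
D(Z) = -1403 + 61*Z (D(Z) = 61*(-23 + Z) = -1403 + 61*Z)
w = 329766 (w = -2*(-51*(-53))*(-61) = -5406*(-61) = -2*(-164883) = 329766)
(115508 + 208236)*(1/D(M(-3)) + w) = (115508 + 208236)*(1/(-1403 + 61*(-3 - 3)) + 329766) = 323744*(1/(-1403 + 61*(-6)) + 329766) = 323744*(1/(-1403 - 366) + 329766) = 323744*(1/(-1769) + 329766) = 323744*(-1/1769 + 329766) = 323744*(583356053/1769) = 188858022022432/1769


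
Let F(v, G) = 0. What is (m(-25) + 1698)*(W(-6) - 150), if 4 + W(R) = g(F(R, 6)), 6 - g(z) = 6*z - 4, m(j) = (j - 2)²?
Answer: -349488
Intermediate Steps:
m(j) = (-2 + j)²
g(z) = 10 - 6*z (g(z) = 6 - (6*z - 4) = 6 - (-4 + 6*z) = 6 + (4 - 6*z) = 10 - 6*z)
W(R) = 6 (W(R) = -4 + (10 - 6*0) = -4 + (10 + 0) = -4 + 10 = 6)
(m(-25) + 1698)*(W(-6) - 150) = ((-2 - 25)² + 1698)*(6 - 150) = ((-27)² + 1698)*(-144) = (729 + 1698)*(-144) = 2427*(-144) = -349488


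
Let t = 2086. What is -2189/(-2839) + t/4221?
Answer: 2165989/1711917 ≈ 1.2652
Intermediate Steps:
-2189/(-2839) + t/4221 = -2189/(-2839) + 2086/4221 = -2189*(-1/2839) + 2086*(1/4221) = 2189/2839 + 298/603 = 2165989/1711917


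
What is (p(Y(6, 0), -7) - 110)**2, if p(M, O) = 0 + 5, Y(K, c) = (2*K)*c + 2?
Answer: 11025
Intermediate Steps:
Y(K, c) = 2 + 2*K*c (Y(K, c) = 2*K*c + 2 = 2 + 2*K*c)
p(M, O) = 5
(p(Y(6, 0), -7) - 110)**2 = (5 - 110)**2 = (-105)**2 = 11025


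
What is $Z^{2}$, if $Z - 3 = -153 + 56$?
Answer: $8836$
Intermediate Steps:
$Z = -94$ ($Z = 3 + \left(-153 + 56\right) = 3 - 97 = -94$)
$Z^{2} = \left(-94\right)^{2} = 8836$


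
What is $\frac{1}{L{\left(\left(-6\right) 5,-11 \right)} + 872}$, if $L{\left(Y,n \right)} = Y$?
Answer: $\frac{1}{842} \approx 0.0011876$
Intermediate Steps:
$\frac{1}{L{\left(\left(-6\right) 5,-11 \right)} + 872} = \frac{1}{\left(-6\right) 5 + 872} = \frac{1}{-30 + 872} = \frac{1}{842}$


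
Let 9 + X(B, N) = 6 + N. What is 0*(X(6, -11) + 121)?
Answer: 0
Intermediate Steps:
X(B, N) = -3 + N (X(B, N) = -9 + (6 + N) = -3 + N)
0*(X(6, -11) + 121) = 0*((-3 - 11) + 121) = 0*(-14 + 121) = 0*107 = 0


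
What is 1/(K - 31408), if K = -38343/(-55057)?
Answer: -55057/1729191913 ≈ -3.1840e-5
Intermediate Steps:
K = 38343/55057 (K = -38343*(-1/55057) = 38343/55057 ≈ 0.69642)
1/(K - 31408) = 1/(38343/55057 - 31408) = 1/(-1729191913/55057) = -55057/1729191913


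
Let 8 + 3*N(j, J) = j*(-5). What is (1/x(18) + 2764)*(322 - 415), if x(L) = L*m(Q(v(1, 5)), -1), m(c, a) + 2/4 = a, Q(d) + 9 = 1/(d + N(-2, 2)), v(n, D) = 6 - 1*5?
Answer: -2313437/9 ≈ -2.5705e+5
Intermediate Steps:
N(j, J) = -8/3 - 5*j/3 (N(j, J) = -8/3 + (j*(-5))/3 = -8/3 + (-5*j)/3 = -8/3 - 5*j/3)
v(n, D) = 1 (v(n, D) = 6 - 5 = 1)
Q(d) = -9 + 1/(⅔ + d) (Q(d) = -9 + 1/(d + (-8/3 - 5/3*(-2))) = -9 + 1/(d + (-8/3 + 10/3)) = -9 + 1/(d + ⅔) = -9 + 1/(⅔ + d))
m(c, a) = -½ + a
x(L) = -3*L/2 (x(L) = L*(-½ - 1) = L*(-3/2) = -3*L/2)
(1/x(18) + 2764)*(322 - 415) = (1/(-3/2*18) + 2764)*(322 - 415) = (1/(-27) + 2764)*(-93) = (-1/27 + 2764)*(-93) = (74627/27)*(-93) = -2313437/9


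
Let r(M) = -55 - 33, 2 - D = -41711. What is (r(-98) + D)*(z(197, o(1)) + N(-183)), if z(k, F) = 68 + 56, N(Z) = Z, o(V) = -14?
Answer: -2455875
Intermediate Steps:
D = 41713 (D = 2 - 1*(-41711) = 2 + 41711 = 41713)
z(k, F) = 124
r(M) = -88
(r(-98) + D)*(z(197, o(1)) + N(-183)) = (-88 + 41713)*(124 - 183) = 41625*(-59) = -2455875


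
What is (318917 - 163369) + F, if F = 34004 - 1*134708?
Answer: 54844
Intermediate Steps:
F = -100704 (F = 34004 - 134708 = -100704)
(318917 - 163369) + F = (318917 - 163369) - 100704 = 155548 - 100704 = 54844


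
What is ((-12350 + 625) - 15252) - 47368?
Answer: -74345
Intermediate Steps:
((-12350 + 625) - 15252) - 47368 = (-11725 - 15252) - 47368 = -26977 - 47368 = -74345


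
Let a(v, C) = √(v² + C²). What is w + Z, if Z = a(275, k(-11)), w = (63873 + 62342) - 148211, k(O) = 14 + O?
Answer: -21996 + √75634 ≈ -21721.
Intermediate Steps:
w = -21996 (w = 126215 - 148211 = -21996)
a(v, C) = √(C² + v²)
Z = √75634 (Z = √((14 - 11)² + 275²) = √(3² + 75625) = √(9 + 75625) = √75634 ≈ 275.02)
w + Z = -21996 + √75634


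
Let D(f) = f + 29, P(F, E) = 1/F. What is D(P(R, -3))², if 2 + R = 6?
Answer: 13689/16 ≈ 855.56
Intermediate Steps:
R = 4 (R = -2 + 6 = 4)
D(f) = 29 + f
D(P(R, -3))² = (29 + 1/4)² = (29 + ¼)² = (117/4)² = 13689/16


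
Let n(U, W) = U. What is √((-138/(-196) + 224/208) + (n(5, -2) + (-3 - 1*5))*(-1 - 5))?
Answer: √655226/182 ≈ 4.4476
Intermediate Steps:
√((-138/(-196) + 224/208) + (n(5, -2) + (-3 - 1*5))*(-1 - 5)) = √((-138/(-196) + 224/208) + (5 + (-3 - 1*5))*(-1 - 5)) = √((-138*(-1/196) + 224*(1/208)) + (5 + (-3 - 5))*(-6)) = √((69/98 + 14/13) + (5 - 8)*(-6)) = √(2269/1274 - 3*(-6)) = √(2269/1274 + 18) = √(25201/1274) = √655226/182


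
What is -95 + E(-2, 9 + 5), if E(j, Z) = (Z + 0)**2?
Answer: 101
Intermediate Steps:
E(j, Z) = Z**2
-95 + E(-2, 9 + 5) = -95 + (9 + 5)**2 = -95 + 14**2 = -95 + 196 = 101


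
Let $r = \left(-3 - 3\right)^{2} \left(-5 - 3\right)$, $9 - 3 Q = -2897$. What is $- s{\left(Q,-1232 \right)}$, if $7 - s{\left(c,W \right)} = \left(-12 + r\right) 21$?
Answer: $-6307$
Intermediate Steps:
$Q = \frac{2906}{3}$ ($Q = 3 - - \frac{2897}{3} = 3 + \frac{2897}{3} = \frac{2906}{3} \approx 968.67$)
$r = -288$ ($r = \left(-6\right)^{2} \left(-8\right) = 36 \left(-8\right) = -288$)
$s{\left(c,W \right)} = 6307$ ($s{\left(c,W \right)} = 7 - \left(-12 - 288\right) 21 = 7 - \left(-300\right) 21 = 7 - -6300 = 7 + 6300 = 6307$)
$- s{\left(Q,-1232 \right)} = \left(-1\right) 6307 = -6307$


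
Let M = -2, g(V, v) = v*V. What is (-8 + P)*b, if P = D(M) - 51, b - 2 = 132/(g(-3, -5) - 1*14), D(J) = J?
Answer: -8174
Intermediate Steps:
g(V, v) = V*v
b = 134 (b = 2 + 132/(-3*(-5) - 1*14) = 2 + 132/(15 - 14) = 2 + 132/1 = 2 + 132*1 = 2 + 132 = 134)
P = -53 (P = -2 - 51 = -53)
(-8 + P)*b = (-8 - 53)*134 = -61*134 = -8174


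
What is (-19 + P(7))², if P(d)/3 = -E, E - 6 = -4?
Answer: 625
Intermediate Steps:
E = 2 (E = 6 - 4 = 2)
P(d) = -6 (P(d) = 3*(-1*2) = 3*(-2) = -6)
(-19 + P(7))² = (-19 - 6)² = (-25)² = 625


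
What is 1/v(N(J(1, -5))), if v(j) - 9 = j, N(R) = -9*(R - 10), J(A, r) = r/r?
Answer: 1/90 ≈ 0.011111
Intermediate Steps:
J(A, r) = 1
N(R) = 90 - 9*R (N(R) = -9*(-10 + R) = 90 - 9*R)
v(j) = 9 + j
1/v(N(J(1, -5))) = 1/(9 + (90 - 9*1)) = 1/(9 + (90 - 9)) = 1/(9 + 81) = 1/90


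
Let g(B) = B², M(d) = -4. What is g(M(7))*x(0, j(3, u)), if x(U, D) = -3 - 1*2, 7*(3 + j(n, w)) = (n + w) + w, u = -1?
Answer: -80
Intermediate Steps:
j(n, w) = -3 + n/7 + 2*w/7 (j(n, w) = -3 + ((n + w) + w)/7 = -3 + (n + 2*w)/7 = -3 + (n/7 + 2*w/7) = -3 + n/7 + 2*w/7)
x(U, D) = -5 (x(U, D) = -3 - 2 = -5)
g(M(7))*x(0, j(3, u)) = (-4)²*(-5) = 16*(-5) = -80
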